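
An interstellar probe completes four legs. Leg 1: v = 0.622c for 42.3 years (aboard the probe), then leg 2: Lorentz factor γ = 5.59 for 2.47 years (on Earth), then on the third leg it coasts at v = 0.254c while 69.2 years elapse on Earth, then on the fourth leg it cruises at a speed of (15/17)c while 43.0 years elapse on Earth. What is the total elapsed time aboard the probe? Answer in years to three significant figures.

τ = 130 years

Leg 1: 42.3 years is already measured aboard the probe.
Leg 2: γ = 5.59; τ_2 = 2.47/5.590 = 0.4419 years.
Leg 3: γ = 1/√(1 − 0.254²) = 1/√0.9355 = 1.034; τ_3 = 69.2/1.034 = 66.93 years.
Leg 4: γ = 1/√(1 − (15/17)²) = 17/8 = 2.125; τ_4 = 43.0/2.125 = 20.24 years.
Total: 42.30 + 0.4419 + 66.93 + 20.24 years.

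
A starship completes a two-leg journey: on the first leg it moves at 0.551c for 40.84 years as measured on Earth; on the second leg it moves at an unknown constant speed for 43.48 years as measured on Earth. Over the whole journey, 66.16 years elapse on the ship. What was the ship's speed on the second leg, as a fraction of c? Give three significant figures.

β = 0.675

Leg 1: γ = 1/√(1 − 0.551²) = 1/√0.6964 = 1.198; τ_1 = 40.84/1.198 = 34.08 years.
Leg 2: speed unknown; τ_2 = 43.48/γ_2.
Total proper time: 34.08 + τ_2 = 66.16, so τ_2 = 66.16 − 34.08 = 32.08 years.
γ_2 = 43.48/32.08 = 1.355; β = √(1 − 1/γ²) = √0.4557.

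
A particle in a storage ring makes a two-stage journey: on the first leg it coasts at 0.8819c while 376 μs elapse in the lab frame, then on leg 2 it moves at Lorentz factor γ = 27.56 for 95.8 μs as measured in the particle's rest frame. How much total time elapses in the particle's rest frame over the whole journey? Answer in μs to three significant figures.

τ = 273 μs

Leg 1: γ = 1/√(1 − 0.8819²) = 1/√0.2223 = 2.121; τ_1 = 376/2.121 = 177.3 μs.
Leg 2: 95.8 μs is already measured in the particle's rest frame.
Total: 177.3 + 95.80 μs.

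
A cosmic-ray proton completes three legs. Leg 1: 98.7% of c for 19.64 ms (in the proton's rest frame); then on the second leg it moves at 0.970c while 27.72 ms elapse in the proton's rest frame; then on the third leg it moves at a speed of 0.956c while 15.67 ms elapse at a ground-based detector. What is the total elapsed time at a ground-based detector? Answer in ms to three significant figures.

Leg 1: β = 0.987; γ = 1/√(1 − 0.987²) = 1/√0.02583 = 6.222; Δt_1 = 6.222 × 19.64 = 122.2 ms.
Leg 2: γ = 1/√(1 − 0.970²) = 1/√0.05910 = 4.113; Δt_2 = 4.113 × 27.72 = 114.0 ms.
Leg 3: 15.67 ms is already measured at a ground-based detector.
Total: 122.2 + 114.0 + 15.67 ms.

Δt = 252 ms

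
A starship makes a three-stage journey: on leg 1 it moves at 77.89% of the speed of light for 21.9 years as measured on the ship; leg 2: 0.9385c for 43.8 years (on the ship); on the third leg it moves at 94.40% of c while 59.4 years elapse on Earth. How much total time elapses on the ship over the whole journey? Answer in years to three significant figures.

τ = 85.3 years

Leg 1: 21.9 years is already measured on the ship.
Leg 2: 43.8 years is already measured on the ship.
Leg 3: β = 0.9440; γ = 1/√(1 − 0.9440²) = 1/√0.1089 = 3.031; τ_3 = 59.4/3.031 = 19.60 years.
Total: 21.90 + 43.80 + 19.60 years.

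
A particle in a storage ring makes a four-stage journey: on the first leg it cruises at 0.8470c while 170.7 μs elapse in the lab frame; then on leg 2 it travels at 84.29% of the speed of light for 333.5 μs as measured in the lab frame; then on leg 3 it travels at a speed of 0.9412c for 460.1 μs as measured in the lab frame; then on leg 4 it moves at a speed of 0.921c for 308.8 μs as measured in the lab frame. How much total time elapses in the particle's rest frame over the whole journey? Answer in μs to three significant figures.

Leg 1: γ = 1/√(1 − 0.8470²) = 1/√0.2826 = 1.881; τ_1 = 170.7/1.881 = 90.74 μs.
Leg 2: β = 0.8429; γ = 1/√(1 − 0.8429²) = 1/√0.2895 = 1.858; τ_2 = 333.5/1.858 = 179.4 μs.
Leg 3: γ = 1/√(1 − 0.9412²) = 1/√0.1141 = 2.960; τ_3 = 460.1/2.960 = 155.4 μs.
Leg 4: γ = 1/√(1 − 0.921²) = 1/√0.1518 = 2.567; τ_4 = 308.8/2.567 = 120.3 μs.
Total: 90.74 + 179.4 + 155.4 + 120.3 μs.

τ = 546 μs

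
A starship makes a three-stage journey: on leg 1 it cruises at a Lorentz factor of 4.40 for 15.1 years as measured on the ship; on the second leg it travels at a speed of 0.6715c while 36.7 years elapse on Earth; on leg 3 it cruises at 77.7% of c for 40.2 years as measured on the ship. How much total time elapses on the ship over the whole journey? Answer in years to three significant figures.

Leg 1: 15.1 years is already measured on the ship.
Leg 2: γ = 1/√(1 − 0.6715²) = 1/√0.5491 = 1.350; τ_2 = 36.7/1.350 = 27.19 years.
Leg 3: 40.2 years is already measured on the ship.
Total: 15.10 + 27.19 + 40.20 years.

τ = 82.5 years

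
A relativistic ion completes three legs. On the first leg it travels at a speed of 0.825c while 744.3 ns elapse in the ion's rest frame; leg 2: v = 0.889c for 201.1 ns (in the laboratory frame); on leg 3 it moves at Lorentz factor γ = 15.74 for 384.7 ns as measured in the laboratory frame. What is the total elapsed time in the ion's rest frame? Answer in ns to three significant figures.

Leg 1: 744.3 ns is already measured in the ion's rest frame.
Leg 2: γ = 1/√(1 − 0.889²) = 1/√0.2097 = 2.184; τ_2 = 201.1/2.184 = 92.09 ns.
Leg 3: γ = 15.74; τ_3 = 384.7/15.74 = 24.44 ns.
Total: 744.3 + 92.09 + 24.44 ns.

τ = 861 ns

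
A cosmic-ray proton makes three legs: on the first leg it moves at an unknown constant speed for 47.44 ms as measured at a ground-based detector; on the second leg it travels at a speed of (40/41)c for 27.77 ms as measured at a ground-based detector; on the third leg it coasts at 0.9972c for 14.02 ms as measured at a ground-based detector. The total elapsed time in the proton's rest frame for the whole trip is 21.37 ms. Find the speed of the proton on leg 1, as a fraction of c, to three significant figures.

Leg 1: speed unknown; τ_1 = 47.44/γ_1.
Leg 2: γ = 1/√(1 − (40/41)²) = 41/9 ≈ 4.556; τ_2 = 27.77/4.556 = 6.096 ms.
Leg 3: γ = 1/√(1 − 0.9972²) = 1/√0.005592 = 13.37; τ_3 = 14.02/13.37 = 1.048 ms.
Total proper time: τ_1 + 6.096 + 1.048 = 21.37, so τ_1 = 21.37 − 7.144 = 14.23 ms.
γ_1 = 47.44/14.23 = 3.335; β = √(1 − 1/γ²) = √0.9101.

β = 0.954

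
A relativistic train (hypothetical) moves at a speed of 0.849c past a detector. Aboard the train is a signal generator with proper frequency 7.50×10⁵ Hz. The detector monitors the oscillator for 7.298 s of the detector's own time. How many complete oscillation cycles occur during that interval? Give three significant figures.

N = 2.89×10⁶

γ = 1/√(1 − 0.849²) = 1/√0.2792 = 1.893
During 7.298 s of lab time, the oscillator's proper time advances by τ = Δt/γ = 7.298/1.893 = 3.856 s = 3.856×10⁰ s.
N = f × τ = 7.50×10⁵ × 3.856×10⁰ = 2.892×10⁶.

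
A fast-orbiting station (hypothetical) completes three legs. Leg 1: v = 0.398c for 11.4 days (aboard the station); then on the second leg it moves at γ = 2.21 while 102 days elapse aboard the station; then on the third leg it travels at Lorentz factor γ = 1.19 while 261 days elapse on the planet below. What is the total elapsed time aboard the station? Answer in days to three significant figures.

τ = 333 days

Leg 1: 11.4 days is already measured aboard the station.
Leg 2: 102 days is already measured aboard the station.
Leg 3: γ = 1.19; τ_3 = 261/1.190 = 219.3 days.
Total: 11.40 + 102.0 + 219.3 days.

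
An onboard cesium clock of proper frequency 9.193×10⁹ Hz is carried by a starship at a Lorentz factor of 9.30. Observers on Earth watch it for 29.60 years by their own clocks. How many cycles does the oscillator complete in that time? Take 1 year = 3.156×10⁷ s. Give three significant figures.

N = 9.23×10¹⁷

γ = 9.30
During 29.60 years of lab time, the oscillator's proper time advances by τ = Δt/γ = 29.60/9.300 = 3.183 years = 1.004×10⁸ s.
N = f × τ = 9.193×10⁹ × 1.004×10⁸ = 9.234×10¹⁷.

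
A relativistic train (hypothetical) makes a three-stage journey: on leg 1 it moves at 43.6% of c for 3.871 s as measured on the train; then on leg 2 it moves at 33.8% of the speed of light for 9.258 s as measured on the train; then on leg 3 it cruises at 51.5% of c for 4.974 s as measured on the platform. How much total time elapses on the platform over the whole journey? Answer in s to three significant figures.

Leg 1: β = 0.436; γ = 1/√(1 − 0.436²) = 1/√0.8099 = 1.111; Δt_1 = 1.111 × 3.871 = 4.301 s.
Leg 2: β = 0.338; γ = 1/√(1 − 0.338²) = 1/√0.8858 = 1.063; Δt_2 = 1.063 × 9.258 = 9.837 s.
Leg 3: 4.974 s is already measured on the platform.
Total: 4.301 + 9.837 + 4.974 s.

Δt = 19.1 s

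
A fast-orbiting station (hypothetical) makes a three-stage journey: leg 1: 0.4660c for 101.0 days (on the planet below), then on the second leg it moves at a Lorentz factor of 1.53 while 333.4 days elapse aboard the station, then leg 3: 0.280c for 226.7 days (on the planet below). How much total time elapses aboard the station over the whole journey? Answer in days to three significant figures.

Leg 1: γ = 1/√(1 − 0.4660²) = 1/√0.7828 = 1.130; τ_1 = 101.0/1.130 = 89.36 days.
Leg 2: 333.4 days is already measured aboard the station.
Leg 3: γ = 1/√(1 − 0.280²) = 25/24 ≈ 1.042; τ_3 = 226.7/1.042 = 217.6 days.
Total: 89.36 + 333.4 + 217.6 days.

τ = 640 days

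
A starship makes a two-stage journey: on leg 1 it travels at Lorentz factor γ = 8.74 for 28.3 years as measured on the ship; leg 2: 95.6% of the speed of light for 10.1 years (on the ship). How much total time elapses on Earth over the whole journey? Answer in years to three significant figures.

Δt = 282 years

Leg 1: γ = 8.74; Δt_1 = 8.740 × 28.3 = 247.3 years.
Leg 2: β = 0.956; γ = 1/√(1 − 0.956²) = 1/√0.08606 = 3.409; Δt_2 = 3.409 × 10.1 = 34.43 years.
Total: 247.3 + 34.43 years.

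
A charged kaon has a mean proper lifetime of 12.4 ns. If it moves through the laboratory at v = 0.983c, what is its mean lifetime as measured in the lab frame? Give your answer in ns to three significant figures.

Δt = 67.5 ns

γ = 1/√(1 − 0.983²) = 1/√0.03371 = 5.446
The rest-frame lifetime is the proper time; the lab measures the dilated interval Δt = γτ₀ = 5.446 × 12.4 ns.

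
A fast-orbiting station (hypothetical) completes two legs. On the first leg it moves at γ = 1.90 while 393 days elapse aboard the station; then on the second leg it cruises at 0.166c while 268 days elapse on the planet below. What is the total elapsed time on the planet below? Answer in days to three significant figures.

Leg 1: γ = 1.90; Δt_1 = 1.900 × 393 = 746.7 days.
Leg 2: 268 days is already measured on the planet below.
Total: 746.7 + 268.0 days.

Δt = 1010 days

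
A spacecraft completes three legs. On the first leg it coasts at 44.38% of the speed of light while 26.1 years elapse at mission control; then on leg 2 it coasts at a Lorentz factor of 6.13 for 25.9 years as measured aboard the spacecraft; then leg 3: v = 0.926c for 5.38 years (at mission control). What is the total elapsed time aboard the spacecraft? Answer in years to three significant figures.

Leg 1: β = 0.4438; γ = 1/√(1 − 0.4438²) = 1/√0.8030 = 1.116; τ_1 = 26.1/1.116 = 23.39 years.
Leg 2: 25.9 years is already measured aboard the spacecraft.
Leg 3: γ = 1/√(1 − 0.926²) = 1/√0.1425 = 2.649; τ_3 = 5.38/2.649 = 2.031 years.
Total: 23.39 + 25.90 + 2.031 years.

τ = 51.3 years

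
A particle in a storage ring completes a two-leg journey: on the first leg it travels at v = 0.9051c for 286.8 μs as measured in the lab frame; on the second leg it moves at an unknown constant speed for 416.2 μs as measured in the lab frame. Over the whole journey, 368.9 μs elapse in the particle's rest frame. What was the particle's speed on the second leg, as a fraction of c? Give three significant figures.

β = 0.805

Leg 1: γ = 1/√(1 − 0.9051²) = 1/√0.1808 = 2.352; τ_1 = 286.8/2.352 = 121.9 μs.
Leg 2: speed unknown; τ_2 = 416.2/γ_2.
Total proper time: 121.9 + τ_2 = 368.9, so τ_2 = 368.9 − 121.9 = 247.0 μs.
γ_2 = 416.2/247.0 = 1.685; β = √(1 − 1/γ²) = √0.6479.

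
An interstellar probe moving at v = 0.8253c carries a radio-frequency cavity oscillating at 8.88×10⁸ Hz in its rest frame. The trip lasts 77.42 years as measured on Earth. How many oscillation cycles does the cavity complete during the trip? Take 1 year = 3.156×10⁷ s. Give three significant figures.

N = 1.23×10¹⁸

γ = 1/√(1 − 0.8253²) = 1/√0.3189 = 1.771
The oscillator's own cycle count is N = f × τ where τ is the proper time aboard the probe. τ = Δt/γ = 77.42/1.771 = 43.72 years = 1.380×10⁹ s.
N = 8.88×10⁸ × 1.380×10⁹ = 1.225×10¹⁸.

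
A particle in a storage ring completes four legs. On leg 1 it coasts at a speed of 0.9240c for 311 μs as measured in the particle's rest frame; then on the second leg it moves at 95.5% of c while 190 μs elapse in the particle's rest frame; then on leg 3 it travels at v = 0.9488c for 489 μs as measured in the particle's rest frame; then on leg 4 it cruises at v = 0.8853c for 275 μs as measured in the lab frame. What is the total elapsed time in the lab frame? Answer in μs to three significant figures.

Leg 1: γ = 1/√(1 − 0.9240²) = 1/√0.1462 = 2.615; Δt_1 = 2.615 × 311 = 813.3 μs.
Leg 2: β = 0.955; γ = 1/√(1 − 0.955²) = 1/√0.08798 = 3.371; Δt_2 = 3.371 × 190 = 640.6 μs.
Leg 3: γ = 1/√(1 − 0.9488²) = 1/√0.09978 = 3.166; Δt_3 = 3.166 × 489 = 1548 μs.
Leg 4: 275 μs is already measured in the lab frame.
Total: 813.3 + 640.6 + 1548 + 275.0 μs.

Δt = 3280 μs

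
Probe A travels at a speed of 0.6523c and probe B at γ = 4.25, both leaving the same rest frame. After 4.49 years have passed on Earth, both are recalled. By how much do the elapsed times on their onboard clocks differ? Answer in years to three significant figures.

|τ_A − τ_B| = 2.35 years

A: γ = 1/√(1 − 0.6523²) = 1/√0.5745 = 1.319; τ_A = 4.49/1.319 = 3.403 years.
B: γ = 4.25; τ_B = 4.49/4.250 = 1.056 years.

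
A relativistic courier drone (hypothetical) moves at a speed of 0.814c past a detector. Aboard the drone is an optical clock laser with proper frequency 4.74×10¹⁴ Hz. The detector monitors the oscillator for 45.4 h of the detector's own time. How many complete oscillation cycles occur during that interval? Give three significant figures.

N = 4.50×10¹⁹

γ = 1/√(1 − 0.814²) = 1/√0.3374 = 1.722
During 45.4 h of lab time, the oscillator's proper time advances by τ = Δt/γ = 45.4/1.722 = 26.37 h = 9.494×10⁴ s.
N = f × τ = 4.74×10¹⁴ × 9.494×10⁴ = 4.500×10¹⁹.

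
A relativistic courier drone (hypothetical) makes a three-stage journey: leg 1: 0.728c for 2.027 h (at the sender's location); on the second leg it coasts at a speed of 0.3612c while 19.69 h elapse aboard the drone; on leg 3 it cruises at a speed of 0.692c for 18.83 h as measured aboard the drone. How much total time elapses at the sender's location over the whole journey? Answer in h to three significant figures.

Leg 1: 2.027 h is already measured at the sender's location.
Leg 2: γ = 1/√(1 − 0.3612²) = 1/√0.8695 = 1.072; Δt_2 = 1.072 × 19.69 = 21.12 h.
Leg 3: γ = 1/√(1 − 0.692²) = 1/√0.5211 = 1.385; Δt_3 = 1.385 × 18.83 = 26.08 h.
Total: 2.027 + 21.12 + 26.08 h.

Δt = 49.2 h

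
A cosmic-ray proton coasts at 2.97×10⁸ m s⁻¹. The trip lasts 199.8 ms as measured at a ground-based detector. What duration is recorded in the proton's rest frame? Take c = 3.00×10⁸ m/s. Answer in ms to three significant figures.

τ = 28.2 ms

β = 2.97×10⁸/3.00×10⁸ = 0.9900; γ = 1/√(1 − 0.9900²) = 7.089
The interval measured at a ground-based detector is the dilated one; the clock in the proton's rest frame measures the proper time τ = Δt/γ = 199.8/7.089 ms.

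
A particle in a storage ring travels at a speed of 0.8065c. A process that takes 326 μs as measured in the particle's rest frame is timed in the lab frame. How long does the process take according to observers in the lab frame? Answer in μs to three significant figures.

γ = 1/√(1 − 0.8065²) = 1/√0.3496 = 1.691
The interval measured in the particle's rest frame is the proper time (both events occur at the same place in that frame); the lab-frame interval is Δt = γτ = 1.691 × 326 μs.

Δt = 551 μs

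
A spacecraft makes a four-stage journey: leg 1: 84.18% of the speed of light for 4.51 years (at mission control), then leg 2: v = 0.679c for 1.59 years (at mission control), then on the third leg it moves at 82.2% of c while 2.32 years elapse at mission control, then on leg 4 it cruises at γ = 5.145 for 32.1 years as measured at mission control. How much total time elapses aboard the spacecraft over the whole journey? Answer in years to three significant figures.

Leg 1: β = 0.8418; γ = 1/√(1 − 0.8418²) = 1/√0.2914 = 1.853; τ_1 = 4.51/1.853 = 2.434 years.
Leg 2: γ = 1/√(1 − 0.679²) = 1/√0.5390 = 1.362; τ_2 = 1.59/1.362 = 1.167 years.
Leg 3: β = 0.822; γ = 1/√(1 − 0.822²) = 1/√0.3243 = 1.756; τ_3 = 2.32/1.756 = 1.321 years.
Leg 4: γ = 5.145; τ_4 = 32.1/5.145 = 6.239 years.
Total: 2.434 + 1.167 + 1.321 + 6.239 years.

τ = 11.2 years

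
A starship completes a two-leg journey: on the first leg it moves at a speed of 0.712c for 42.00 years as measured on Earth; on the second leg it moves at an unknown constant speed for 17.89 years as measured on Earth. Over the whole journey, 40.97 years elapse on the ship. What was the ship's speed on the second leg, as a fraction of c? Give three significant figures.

β = 0.767

Leg 1: γ = 1/√(1 − 0.712²) = 1/√0.4931 = 1.424; τ_1 = 42.00/1.424 = 29.49 years.
Leg 2: speed unknown; τ_2 = 17.89/γ_2.
Total proper time: 29.49 + τ_2 = 40.97, so τ_2 = 40.97 − 29.49 = 11.48 years.
γ_2 = 17.89/11.48 = 1.559; β = √(1 − 1/γ²) = √0.5883.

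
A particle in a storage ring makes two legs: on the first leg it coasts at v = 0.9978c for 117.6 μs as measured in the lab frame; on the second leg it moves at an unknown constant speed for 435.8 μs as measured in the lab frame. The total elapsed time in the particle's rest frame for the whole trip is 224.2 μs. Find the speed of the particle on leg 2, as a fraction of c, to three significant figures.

Leg 1: γ = 1/√(1 − 0.9978²) = 1/√0.004395 = 15.08; τ_1 = 117.6/15.08 = 7.796 μs.
Leg 2: speed unknown; τ_2 = 435.8/γ_2.
Total proper time: 7.796 + τ_2 = 224.2, so τ_2 = 224.2 − 7.796 = 216.4 μs.
γ_2 = 435.8/216.4 = 2.014; β = √(1 − 1/γ²) = √0.7534.

β = 0.868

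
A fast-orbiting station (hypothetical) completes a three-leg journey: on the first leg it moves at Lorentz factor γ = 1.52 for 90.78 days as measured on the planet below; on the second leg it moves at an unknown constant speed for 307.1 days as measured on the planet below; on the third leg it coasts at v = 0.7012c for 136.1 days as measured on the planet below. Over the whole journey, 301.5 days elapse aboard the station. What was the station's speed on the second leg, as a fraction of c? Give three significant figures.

Leg 1: γ = 1.52; τ_1 = 90.78/1.520 = 59.72 days.
Leg 2: speed unknown; τ_2 = 307.1/γ_2.
Leg 3: γ = 1/√(1 − 0.7012²) = 1/√0.5083 = 1.403; τ_3 = 136.1/1.403 = 97.03 days.
Total proper time: 59.72 + τ_2 + 97.03 = 301.5, so τ_2 = 301.5 − 156.8 = 144.7 days.
γ_2 = 307.1/144.7 = 2.122; β = √(1 − 1/γ²) = √0.7779.

β = 0.882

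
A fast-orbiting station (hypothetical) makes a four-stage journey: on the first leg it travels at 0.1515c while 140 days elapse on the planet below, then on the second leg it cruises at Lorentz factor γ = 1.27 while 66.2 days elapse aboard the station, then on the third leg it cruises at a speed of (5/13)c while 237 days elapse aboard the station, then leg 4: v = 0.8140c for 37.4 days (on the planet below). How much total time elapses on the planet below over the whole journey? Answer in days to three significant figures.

Leg 1: 140 days is already measured on the planet below.
Leg 2: γ = 1.27; Δt_2 = 1.270 × 66.2 = 84.07 days.
Leg 3: γ = 1/√(1 − (5/13)²) = 13/12 ≈ 1.083; Δt_3 = 1.083 × 237 = 256.8 days.
Leg 4: 37.4 days is already measured on the planet below.
Total: 140.0 + 84.07 + 256.8 + 37.40 days.

Δt = 518 days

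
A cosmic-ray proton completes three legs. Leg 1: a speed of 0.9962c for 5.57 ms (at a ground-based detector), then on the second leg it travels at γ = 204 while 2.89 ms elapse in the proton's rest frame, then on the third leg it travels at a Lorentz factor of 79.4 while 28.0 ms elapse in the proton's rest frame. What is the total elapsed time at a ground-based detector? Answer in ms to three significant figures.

Leg 1: 5.57 ms is already measured at a ground-based detector.
Leg 2: γ = 204; Δt_2 = 204.0 × 2.89 = 589.6 ms.
Leg 3: γ = 79.4; Δt_3 = 79.40 × 28.0 = 2223 ms.
Total: 5.570 + 589.6 + 2223 ms.

Δt = 2820 ms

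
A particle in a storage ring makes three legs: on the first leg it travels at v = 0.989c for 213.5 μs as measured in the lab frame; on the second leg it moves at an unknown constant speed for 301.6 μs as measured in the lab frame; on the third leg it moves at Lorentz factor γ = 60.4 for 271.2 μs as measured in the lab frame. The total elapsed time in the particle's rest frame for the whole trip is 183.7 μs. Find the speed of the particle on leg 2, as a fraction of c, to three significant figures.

β = 0.872

Leg 1: γ = 1/√(1 − 0.989²) = 1/√0.02188 = 6.761; τ_1 = 213.5/6.761 = 31.58 μs.
Leg 2: speed unknown; τ_2 = 301.6/γ_2.
Leg 3: γ = 60.4; τ_3 = 271.2/60.40 = 4.490 μs.
Total proper time: 31.58 + τ_2 + 4.490 = 183.7, so τ_2 = 183.7 − 36.07 = 147.6 μs.
γ_2 = 301.6/147.6 = 2.043; β = √(1 − 1/γ²) = √0.7604.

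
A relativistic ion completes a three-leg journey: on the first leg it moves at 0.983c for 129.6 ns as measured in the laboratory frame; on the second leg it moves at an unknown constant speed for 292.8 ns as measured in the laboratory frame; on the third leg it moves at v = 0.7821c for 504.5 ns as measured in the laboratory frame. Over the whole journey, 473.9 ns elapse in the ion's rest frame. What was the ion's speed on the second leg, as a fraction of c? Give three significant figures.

β = 0.886

Leg 1: γ = 1/√(1 − 0.983²) = 1/√0.03371 = 5.446; τ_1 = 129.6/5.446 = 23.80 ns.
Leg 2: speed unknown; τ_2 = 292.8/γ_2.
Leg 3: γ = 1/√(1 − 0.7821²) = 1/√0.3883 = 1.605; τ_3 = 504.5/1.605 = 314.4 ns.
Total proper time: 23.80 + τ_2 + 314.4 = 473.9, so τ_2 = 473.9 − 338.2 = 135.7 ns.
γ_2 = 292.8/135.7 = 2.157; β = √(1 − 1/γ²) = √0.7851.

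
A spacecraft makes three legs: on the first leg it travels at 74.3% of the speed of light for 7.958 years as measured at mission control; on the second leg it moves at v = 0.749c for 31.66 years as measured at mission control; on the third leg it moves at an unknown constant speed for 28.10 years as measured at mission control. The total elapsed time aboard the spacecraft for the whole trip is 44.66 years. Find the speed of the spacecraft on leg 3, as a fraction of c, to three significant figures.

β = 0.757

Leg 1: β = 0.743; γ = 1/√(1 − 0.743²) = 1/√0.4480 = 1.494; τ_1 = 7.958/1.494 = 5.326 years.
Leg 2: γ = 1/√(1 − 0.749²) = 1/√0.4390 = 1.509; τ_2 = 31.66/1.509 = 20.98 years.
Leg 3: speed unknown; τ_3 = 28.10/γ_3.
Total proper time: 5.326 + 20.98 + τ_3 = 44.66, so τ_3 = 44.66 − 26.30 = 18.36 years.
γ_3 = 28.10/18.36 = 1.531; β = √(1 − 1/γ²) = √0.5732.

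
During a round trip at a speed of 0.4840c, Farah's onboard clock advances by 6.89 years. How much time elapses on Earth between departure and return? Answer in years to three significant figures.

γ = 1/√(1 − 0.4840²) = 1/√0.7657 = 1.143
Earth-frame duration is the dilated interval: Δt = γτ = 1.143 × 6.89 years.

Δt = 7.87 years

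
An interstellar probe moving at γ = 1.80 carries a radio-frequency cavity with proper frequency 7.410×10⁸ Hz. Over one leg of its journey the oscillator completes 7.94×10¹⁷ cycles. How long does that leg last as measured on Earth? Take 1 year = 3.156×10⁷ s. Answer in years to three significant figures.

γ = 1.80
Proper time for N cycles: τ = N/f = 7.94×10¹⁷/(7.410×10⁸) = 1.072×10⁹ s = 33.95 years.
Lab-frame duration Δt = γτ = 1.800 × 33.95 = 61.11 years.

Δt = 61.1 years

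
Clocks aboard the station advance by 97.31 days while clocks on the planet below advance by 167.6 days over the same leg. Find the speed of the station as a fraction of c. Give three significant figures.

β = 0.814

The proper time is measured aboard the station (both events occur at the station's location); Δt is measured on the planet below. γ = Δt/τ = 167.6/97.31 = 1.722.
β = √(1 − 1/γ²) = √(1 − 0.3371) = √0.6629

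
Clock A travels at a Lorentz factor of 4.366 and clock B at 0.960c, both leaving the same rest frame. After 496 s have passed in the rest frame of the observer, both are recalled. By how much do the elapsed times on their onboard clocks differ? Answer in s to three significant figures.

|τ_A − τ_B| = 25.3 s

A: γ = 4.366; τ_A = 496/4.366 = 113.6 s.
B: γ = 1/√(1 − 0.960²) = 25/7 ≈ 3.571; τ_B = 496/3.571 = 138.9 s.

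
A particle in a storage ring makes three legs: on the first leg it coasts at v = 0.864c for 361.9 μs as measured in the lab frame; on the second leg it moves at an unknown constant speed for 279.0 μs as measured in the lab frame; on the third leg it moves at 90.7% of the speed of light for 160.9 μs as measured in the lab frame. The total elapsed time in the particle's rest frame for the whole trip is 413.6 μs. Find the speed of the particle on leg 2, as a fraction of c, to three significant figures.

Leg 1: γ = 1/√(1 − 0.864²) = 1/√0.2535 = 1.986; τ_1 = 361.9/1.986 = 182.2 μs.
Leg 2: speed unknown; τ_2 = 279.0/γ_2.
Leg 3: β = 0.907; γ = 1/√(1 − 0.907²) = 1/√0.1774 = 2.375; τ_3 = 160.9/2.375 = 67.76 μs.
Total proper time: 182.2 + τ_2 + 67.76 = 413.6, so τ_2 = 413.6 − 250.0 = 163.6 μs.
γ_2 = 279.0/163.6 = 1.705; β = √(1 − 1/γ²) = √0.6560.

β = 0.810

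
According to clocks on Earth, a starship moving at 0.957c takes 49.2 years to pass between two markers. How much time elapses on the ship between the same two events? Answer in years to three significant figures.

τ = 14.3 years

γ = 1/√(1 − 0.957²) = 1/√0.08415 = 3.447
The interval measured on Earth is the dilated one; the clock on the ship measures the proper time τ = Δt/γ = 49.2/3.447 years.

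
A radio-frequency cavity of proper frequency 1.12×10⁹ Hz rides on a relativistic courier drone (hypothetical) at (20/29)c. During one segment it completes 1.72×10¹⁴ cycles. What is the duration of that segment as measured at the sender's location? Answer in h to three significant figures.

γ = 1/√(1 − (20/29)²) = 29/21 ≈ 1.381
Proper time for N cycles: τ = N/f = 1.72×10¹⁴/(1.12×10⁹) = 1.536×10⁵ s = 42.66 h.
Lab-frame duration Δt = γτ = 1.381 × 42.66 = 58.91 h.

Δt = 58.9 h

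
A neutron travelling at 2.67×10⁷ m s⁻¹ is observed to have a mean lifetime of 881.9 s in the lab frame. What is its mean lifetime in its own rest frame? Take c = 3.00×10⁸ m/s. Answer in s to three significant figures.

τ₀ = 878 s

β = 2.67×10⁷/3.00×10⁸ = 0.08900; γ = 1/√(1 − 0.08900²) = 1.004
The lab-frame lifetime is the dilated interval; the proper lifetime is τ₀ = Δt/γ = 881.9/1.004 s.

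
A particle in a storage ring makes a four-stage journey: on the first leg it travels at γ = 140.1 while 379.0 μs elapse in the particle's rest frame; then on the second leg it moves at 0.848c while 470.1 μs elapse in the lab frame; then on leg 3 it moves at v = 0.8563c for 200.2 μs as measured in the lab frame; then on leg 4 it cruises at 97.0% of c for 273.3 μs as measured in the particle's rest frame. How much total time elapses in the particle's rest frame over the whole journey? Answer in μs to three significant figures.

τ = 1000 μs

Leg 1: 379.0 μs is already measured in the particle's rest frame.
Leg 2: γ = 1/√(1 − 0.848²) = 1/√0.2809 = 1.887; τ_2 = 470.1/1.887 = 249.2 μs.
Leg 3: γ = 1/√(1 − 0.8563²) = 1/√0.2668 = 1.936; τ_3 = 200.2/1.936 = 103.4 μs.
Leg 4: 273.3 μs is already measured in the particle's rest frame.
Total: 379.0 + 249.2 + 103.4 + 273.3 μs.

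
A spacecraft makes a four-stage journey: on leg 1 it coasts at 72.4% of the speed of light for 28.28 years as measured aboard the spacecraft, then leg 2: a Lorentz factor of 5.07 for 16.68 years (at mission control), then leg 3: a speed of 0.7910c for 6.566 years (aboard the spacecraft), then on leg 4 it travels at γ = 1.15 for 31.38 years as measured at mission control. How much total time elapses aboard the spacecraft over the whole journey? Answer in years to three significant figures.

τ = 65.4 years

Leg 1: 28.28 years is already measured aboard the spacecraft.
Leg 2: γ = 5.07; τ_2 = 16.68/5.070 = 3.290 years.
Leg 3: 6.566 years is already measured aboard the spacecraft.
Leg 4: γ = 1.15; τ_4 = 31.38/1.150 = 27.29 years.
Total: 28.28 + 3.290 + 6.566 + 27.29 years.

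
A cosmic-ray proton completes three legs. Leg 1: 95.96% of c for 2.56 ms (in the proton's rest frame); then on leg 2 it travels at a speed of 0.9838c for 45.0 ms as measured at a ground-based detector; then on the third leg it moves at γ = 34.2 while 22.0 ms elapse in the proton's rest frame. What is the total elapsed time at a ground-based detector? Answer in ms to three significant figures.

Δt = 806 ms

Leg 1: β = 0.9596; γ = 1/√(1 − 0.9596²) = 1/√0.07917 = 3.554; Δt_1 = 3.554 × 2.56 = 9.098 ms.
Leg 2: 45.0 ms is already measured at a ground-based detector.
Leg 3: γ = 34.2; Δt_3 = 34.20 × 22.0 = 752.4 ms.
Total: 9.098 + 45.00 + 752.4 ms.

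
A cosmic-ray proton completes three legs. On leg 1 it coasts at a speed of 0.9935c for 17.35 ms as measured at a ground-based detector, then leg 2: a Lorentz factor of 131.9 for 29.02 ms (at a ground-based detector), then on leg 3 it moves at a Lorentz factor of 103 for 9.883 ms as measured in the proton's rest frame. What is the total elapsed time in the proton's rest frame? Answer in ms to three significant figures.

τ = 12.1 ms

Leg 1: γ = 1/√(1 − 0.9935²) = 1/√0.01296 = 8.785; τ_1 = 17.35/8.785 = 1.975 ms.
Leg 2: γ = 131.9; τ_2 = 29.02/131.9 = 0.2200 ms.
Leg 3: 9.883 ms is already measured in the proton's rest frame.
Total: 1.975 + 0.2200 + 9.883 ms.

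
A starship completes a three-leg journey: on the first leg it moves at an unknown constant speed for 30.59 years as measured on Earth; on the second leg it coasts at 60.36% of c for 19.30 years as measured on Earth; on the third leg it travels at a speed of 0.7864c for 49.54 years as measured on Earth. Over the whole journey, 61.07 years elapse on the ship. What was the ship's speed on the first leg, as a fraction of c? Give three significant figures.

Leg 1: speed unknown; τ_1 = 30.59/γ_1.
Leg 2: β = 0.6036; γ = 1/√(1 − 0.6036²) = 1/√0.6357 = 1.254; τ_2 = 19.30/1.254 = 15.39 years.
Leg 3: γ = 1/√(1 − 0.7864²) = 1/√0.3816 = 1.619; τ_3 = 49.54/1.619 = 30.60 years.
Total proper time: τ_1 + 15.39 + 30.60 = 61.07, so τ_1 = 61.07 − 45.99 = 15.08 years.
γ_1 = 30.59/15.08 = 2.028; β = √(1 − 1/γ²) = √0.7570.

β = 0.870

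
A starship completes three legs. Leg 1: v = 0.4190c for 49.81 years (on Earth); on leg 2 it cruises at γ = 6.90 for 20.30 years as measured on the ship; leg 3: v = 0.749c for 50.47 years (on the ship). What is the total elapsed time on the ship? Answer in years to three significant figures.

Leg 1: γ = 1/√(1 − 0.4190²) = 1/√0.8244 = 1.101; τ_1 = 49.81/1.101 = 45.23 years.
Leg 2: 20.30 years is already measured on the ship.
Leg 3: 50.47 years is already measured on the ship.
Total: 45.23 + 20.30 + 50.47 years.

τ = 116 years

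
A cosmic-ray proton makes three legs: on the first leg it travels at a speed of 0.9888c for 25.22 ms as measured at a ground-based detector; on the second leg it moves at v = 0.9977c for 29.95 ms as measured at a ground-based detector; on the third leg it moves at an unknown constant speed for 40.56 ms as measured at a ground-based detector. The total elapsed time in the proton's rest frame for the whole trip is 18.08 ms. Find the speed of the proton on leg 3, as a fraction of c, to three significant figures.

Leg 1: γ = 1/√(1 − 0.9888²) = 1/√0.02227 = 6.700; τ_1 = 25.22/6.700 = 3.764 ms.
Leg 2: γ = 1/√(1 − 0.9977²) = 1/√0.004595 = 14.75; τ_2 = 29.95/14.75 = 2.030 ms.
Leg 3: speed unknown; τ_3 = 40.56/γ_3.
Total proper time: 3.764 + 2.030 + τ_3 = 18.08, so τ_3 = 18.08 − 5.794 = 12.29 ms.
γ_3 = 40.56/12.29 = 3.301; β = √(1 − 1/γ²) = √0.9082.

β = 0.953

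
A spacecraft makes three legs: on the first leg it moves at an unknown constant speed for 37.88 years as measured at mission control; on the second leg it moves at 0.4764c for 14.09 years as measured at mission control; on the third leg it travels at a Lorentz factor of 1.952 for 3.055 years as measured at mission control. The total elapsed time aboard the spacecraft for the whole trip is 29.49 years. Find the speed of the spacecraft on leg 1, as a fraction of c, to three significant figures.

Leg 1: speed unknown; τ_1 = 37.88/γ_1.
Leg 2: γ = 1/√(1 − 0.4764²) = 1/√0.7730 = 1.137; τ_2 = 14.09/1.137 = 12.39 years.
Leg 3: γ = 1.952; τ_3 = 3.055/1.952 = 1.565 years.
Total proper time: τ_1 + 12.39 + 1.565 = 29.49, so τ_1 = 29.49 − 13.95 = 15.54 years.
γ_1 = 37.88/15.54 = 2.438; β = √(1 − 1/γ²) = √0.8318.

β = 0.912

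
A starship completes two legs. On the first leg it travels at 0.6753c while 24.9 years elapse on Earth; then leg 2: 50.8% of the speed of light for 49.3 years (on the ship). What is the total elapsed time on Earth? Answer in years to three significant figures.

Δt = 82.1 years

Leg 1: 24.9 years is already measured on Earth.
Leg 2: β = 0.508; γ = 1/√(1 − 0.508²) = 1/√0.7419 = 1.161; Δt_2 = 1.161 × 49.3 = 57.24 years.
Total: 24.90 + 57.24 years.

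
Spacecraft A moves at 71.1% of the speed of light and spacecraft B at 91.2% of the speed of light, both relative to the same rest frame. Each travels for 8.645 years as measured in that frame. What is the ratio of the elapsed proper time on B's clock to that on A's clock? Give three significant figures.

τ_B/τ_A = 0.583

A: β = 0.711; γ = 1/√(1 − 0.711²) = 1/√0.4945 = 1.422. B: β = 0.912; γ = 1/√(1 − 0.912²) = 1/√0.1683 = 2.438.
τ_A/τ_B = γ_B/γ_A = 2.438/1.422 = 1.714, so τ_B/τ_A = 0.5833.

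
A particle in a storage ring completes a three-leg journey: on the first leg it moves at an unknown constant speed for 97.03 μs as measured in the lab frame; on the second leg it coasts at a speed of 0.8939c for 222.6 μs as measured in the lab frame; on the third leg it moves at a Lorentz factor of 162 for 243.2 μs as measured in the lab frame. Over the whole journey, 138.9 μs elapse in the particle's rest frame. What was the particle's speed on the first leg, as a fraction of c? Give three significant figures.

β = 0.922

Leg 1: speed unknown; τ_1 = 97.03/γ_1.
Leg 2: γ = 1/√(1 − 0.8939²) = 1/√0.2009 = 2.231; τ_2 = 222.6/2.231 = 99.78 μs.
Leg 3: γ = 162; τ_3 = 243.2/162.0 = 1.501 μs.
Total proper time: τ_1 + 99.78 + 1.501 = 138.9, so τ_1 = 138.9 − 101.3 = 37.61 μs.
γ_1 = 97.03/37.61 = 2.580; β = √(1 − 1/γ²) = √0.8497.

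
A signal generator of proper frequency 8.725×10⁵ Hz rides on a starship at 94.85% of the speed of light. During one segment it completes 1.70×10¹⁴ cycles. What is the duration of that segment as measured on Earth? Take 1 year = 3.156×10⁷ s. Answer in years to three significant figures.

Δt = 19.5 years

β = 0.9485; γ = 1/√(1 − 0.9485²) = 1/√0.1003 = 3.157
Proper time for N cycles: τ = N/f = 1.70×10¹⁴/(8.725×10⁵) = 1.948×10⁸ s = 6.174 years.
Lab-frame duration Δt = γτ = 3.157 × 6.174 = 19.49 years.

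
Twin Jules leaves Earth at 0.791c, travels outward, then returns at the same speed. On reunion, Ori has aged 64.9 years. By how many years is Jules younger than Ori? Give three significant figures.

Δt − τ = 25.2 years

γ = 1/√(1 − 0.791²) = 1/√0.3743 = 1.634
Jules's elapsed proper time: τ = 64.9/1.634 = 39.71 years.
Age gap = Δt − τ = 64.9 − 39.71 years.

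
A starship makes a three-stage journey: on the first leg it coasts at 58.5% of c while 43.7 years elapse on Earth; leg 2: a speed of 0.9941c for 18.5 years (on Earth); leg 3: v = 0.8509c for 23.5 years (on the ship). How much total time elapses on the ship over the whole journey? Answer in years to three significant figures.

Leg 1: β = 0.585; γ = 1/√(1 − 0.585²) = 1/√0.6578 = 1.233; τ_1 = 43.7/1.233 = 35.44 years.
Leg 2: γ = 1/√(1 − 0.9941²) = 1/√0.01177 = 9.219; τ_2 = 18.5/9.219 = 2.007 years.
Leg 3: 23.5 years is already measured on the ship.
Total: 35.44 + 2.007 + 23.50 years.

τ = 60.9 years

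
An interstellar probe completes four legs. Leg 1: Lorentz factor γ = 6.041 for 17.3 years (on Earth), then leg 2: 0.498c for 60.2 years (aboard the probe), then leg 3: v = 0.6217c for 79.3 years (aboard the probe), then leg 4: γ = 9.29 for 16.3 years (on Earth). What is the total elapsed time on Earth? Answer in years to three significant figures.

Δt = 204 years

Leg 1: 17.3 years is already measured on Earth.
Leg 2: γ = 1/√(1 − 0.498²) = 1/√0.7520 = 1.153; Δt_2 = 1.153 × 60.2 = 69.42 years.
Leg 3: γ = 1/√(1 − 0.6217²) = 1/√0.6135 = 1.277; Δt_3 = 1.277 × 79.3 = 101.2 years.
Leg 4: 16.3 years is already measured on Earth.
Total: 17.30 + 69.42 + 101.2 + 16.30 years.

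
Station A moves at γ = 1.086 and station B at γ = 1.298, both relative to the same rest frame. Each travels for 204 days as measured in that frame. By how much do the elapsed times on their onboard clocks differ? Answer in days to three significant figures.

|τ_A − τ_B| = 30.7 days

A: γ = 1.086; τ_A = 204/1.086 = 187.8 days.
B: γ = 1.298; τ_B = 204/1.298 = 157.2 days.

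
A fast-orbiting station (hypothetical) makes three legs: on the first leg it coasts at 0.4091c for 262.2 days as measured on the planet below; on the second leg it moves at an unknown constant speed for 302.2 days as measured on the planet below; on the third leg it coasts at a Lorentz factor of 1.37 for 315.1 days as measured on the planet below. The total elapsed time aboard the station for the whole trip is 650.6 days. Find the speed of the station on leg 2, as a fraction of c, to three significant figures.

β = 0.800

Leg 1: γ = 1/√(1 − 0.4091²) = 1/√0.8326 = 1.096; τ_1 = 262.2/1.096 = 239.3 days.
Leg 2: speed unknown; τ_2 = 302.2/γ_2.
Leg 3: γ = 1.37; τ_3 = 315.1/1.370 = 230.0 days.
Total proper time: 239.3 + τ_2 + 230.0 = 650.6, so τ_2 = 650.6 − 469.3 = 181.3 days.
γ_2 = 302.2/181.3 = 1.666; β = √(1 − 1/γ²) = √0.6399.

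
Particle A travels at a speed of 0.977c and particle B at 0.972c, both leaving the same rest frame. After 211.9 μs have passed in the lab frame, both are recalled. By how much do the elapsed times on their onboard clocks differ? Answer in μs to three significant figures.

|τ_A − τ_B| = 4.61 μs

A: γ = 1/√(1 − 0.977²) = 1/√0.04547 = 4.690; τ_A = 211.9/4.690 = 45.19 μs.
B: γ = 1/√(1 − 0.972²) = 1/√0.05522 = 4.256; τ_B = 211.9/4.256 = 49.79 μs.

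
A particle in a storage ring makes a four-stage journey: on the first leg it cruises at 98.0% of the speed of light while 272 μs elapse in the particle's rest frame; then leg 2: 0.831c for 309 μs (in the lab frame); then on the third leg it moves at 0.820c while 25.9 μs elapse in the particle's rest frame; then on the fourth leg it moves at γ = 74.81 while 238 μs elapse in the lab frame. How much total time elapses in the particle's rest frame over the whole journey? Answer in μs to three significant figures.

τ = 473 μs

Leg 1: 272 μs is already measured in the particle's rest frame.
Leg 2: γ = 1/√(1 − 0.831²) = 1/√0.3094 = 1.798; τ_2 = 309/1.798 = 171.9 μs.
Leg 3: 25.9 μs is already measured in the particle's rest frame.
Leg 4: γ = 74.81; τ_4 = 238/74.81 = 3.181 μs.
Total: 272.0 + 171.9 + 25.90 + 3.181 μs.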